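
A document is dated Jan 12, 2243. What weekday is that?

January 1, 2243 is a Sunday.
Jan 1, 2243 → Jan 12, 2243: 11 days.
Total: 11 days.
11 mod 7 = 4, so Sunday + 4 = Thursday.

Thursday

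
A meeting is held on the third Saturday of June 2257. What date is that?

June 20, 2257

June 1, 2257 is a Monday.
The first Saturday is therefore June 6 (5 days later).
The third Saturday is 6 + 2×7 = June 20.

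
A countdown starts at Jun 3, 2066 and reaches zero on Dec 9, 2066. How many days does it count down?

Jun 3, 2066 → Jul 3, 2066: 30 days (June has 30).
Jul 3, 2066 → Aug 3, 2066: 31 days (July has 31).
Aug 3, 2066 → Sep 3, 2066: 31 days (August has 31).
Sep 3, 2066 → Oct 3, 2066: 30 days (September has 30).
Oct 3, 2066 → Nov 3, 2066: 31 days (October has 31).
Nov 3, 2066 → Dec 3, 2066: 30 days (November has 30).
Dec 3, 2066 → Dec 9, 2066: 6 days.
Total: 189 days.

189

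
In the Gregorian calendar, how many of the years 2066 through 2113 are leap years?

11

Multiples of 4 in [2066,2113]: 12.
Of those, multiples of 100: 1 (not leap unless ÷400).
Multiples of 400: 0.
Leap years = 12 − 1 + 0 = 11.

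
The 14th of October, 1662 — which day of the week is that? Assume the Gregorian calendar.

Doomsday rule: the anchor day for the 1600s is Tuesday. For year 62: 62÷12 = 5 r 2, and 2÷4 = 0, so 5+2+0 = 7.
Tuesday + 7 ≡ Tuesday — that's 1662's doomsday.
In October the doomsday date is Oct 10.
Oct 14 is 4 days after Oct 10; 4 mod 7 = 4, so Tuesday + 4 = Saturday.

Saturday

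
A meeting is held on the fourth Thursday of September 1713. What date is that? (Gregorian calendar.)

September 28, 1713

September 1, 1713 is a Friday.
The first Thursday is therefore September 7 (6 days later).
The fourth Thursday is 7 + 3×7 = September 28.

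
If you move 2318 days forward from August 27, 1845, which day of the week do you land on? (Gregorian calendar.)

Thursday

Aug 27, 1845 is a Wednesday.
2318 mod 7 = 1, so 2318 days after a Wednesday is Wednesday + 1 = Thursday.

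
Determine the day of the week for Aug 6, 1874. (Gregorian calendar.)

Thursday

Doomsday rule: the anchor day for the 1800s is Friday. For year 74: 74÷12 = 6 r 2, and 2÷4 = 0, so 6+2+0 = 8.
Friday + 8 ≡ Saturday — that's 1874's doomsday.
In August the doomsday date is Aug 8.
Aug 6 is 2 days before Aug 8; 2 mod 7 = 2, so Saturday − 2 = Thursday.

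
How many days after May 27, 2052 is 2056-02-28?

May 27, 2052 → May 27, 2053: 365 days.
May 27, 2053 → May 27, 2054: 365 days.
May 27, 2054 → May 27, 2055: 365 days.
May 27, 2055 → Jun 27, 2055: 31 days (May has 31).
Jun 27, 2055 → Jul 27, 2055: 30 days (June has 30).
Jul 27, 2055 → Aug 27, 2055: 31 days (July has 31).
Aug 27, 2055 → Sep 27, 2055: 31 days (August has 31).
Sep 27, 2055 → Oct 27, 2055: 30 days (September has 30).
Oct 27, 2055 → Nov 27, 2055: 31 days (October has 31).
Nov 27, 2055 → Dec 27, 2055: 30 days (November has 30).
Dec 27, 2055 → Jan 27, 2056: 31 days (December has 31).
Jan 27, 2056 → Feb 27, 2056: 31 days (January has 31).
Feb 27, 2056 → Feb 28, 2056: 1 days.
Total: 1372 days.

1372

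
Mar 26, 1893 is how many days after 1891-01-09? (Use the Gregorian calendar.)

Jan 9, 1891 → Jan 9, 1892: 365 days.
Jan 9, 1892 → Jan 9, 1893: 366 days (Feb 29, 1892 is in that span).
Jan 9, 1893 → Feb 9, 1893: 31 days (January has 31).
Feb 9, 1893 → Mar 9, 1893: 28 days (February has 28).
Mar 9, 1893 → Mar 26, 1893: 17 days.
Total: 807 days.

807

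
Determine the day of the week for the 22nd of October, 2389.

Doomsday rule: the anchor day for the 2300s is Wednesday. For year 89: 89÷12 = 7 r 5, and 5÷4 = 1, so 7+5+1 = 13.
Wednesday + 13 ≡ Tuesday — that's 2389's doomsday.
In October the doomsday date is Oct 10.
Oct 22 is 12 days after Oct 10; 12 mod 7 = 5, so Tuesday + 5 = Sunday.

Sunday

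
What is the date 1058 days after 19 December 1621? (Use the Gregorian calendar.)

November 11, 1624

+365 (one year) → Dec 19, 1622 (693 left).
+365 (one year) → Dec 19, 1623 (328 left).
Dec has 31 days: +13 → Jan 1, 1624 (315 left).
Jan has 31 days: +31 → Feb 1, 1624 (284 left).
Feb has 29 days: +29 → Mar 1, 1624 (255 left).
Mar has 31 days: +31 → Apr 1, 1624 (224 left).
Apr has 30 days: +30 → May 1, 1624 (194 left).
May has 31 days: +31 → Jun 1, 1624 (163 left).
Jun has 30 days: +30 → Jul 1, 1624 (133 left).
Jul has 31 days: +31 → Aug 1, 1624 (102 left).
Aug has 31 days: +31 → Sep 1, 1624 (71 left).
Sep has 30 days: +30 → Oct 1, 1624 (41 left).
Oct has 31 days: +31 → Nov 1, 1624 (10 left).
+10 → Nov 11, 1624.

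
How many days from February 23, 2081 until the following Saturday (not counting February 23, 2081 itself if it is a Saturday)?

Feb 23, 2081 is a Sunday.
From Sunday to the next Saturday is 6 days.

6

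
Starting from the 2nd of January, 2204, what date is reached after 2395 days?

July 24, 2210

+366 (one year; includes Feb 29, 2204) → Jan 2, 2205 (2029 left).
+365 (one year) → Jan 2, 2206 (1664 left).
+365 (one year) → Jan 2, 2207 (1299 left).
+365 (one year) → Jan 2, 2208 (934 left).
+366 (one year; includes Feb 29, 2208) → Jan 2, 2209 (568 left).
+365 (one year) → Jan 2, 2210 (203 left).
Jan has 31 days: +30 → Feb 1, 2210 (173 left).
Feb has 28 days: +28 → Mar 1, 2210 (145 left).
Mar has 31 days: +31 → Apr 1, 2210 (114 left).
Apr has 30 days: +30 → May 1, 2210 (84 left).
May has 31 days: +31 → Jun 1, 2210 (53 left).
Jun has 30 days: +30 → Jul 1, 2210 (23 left).
+23 → Jul 24, 2210.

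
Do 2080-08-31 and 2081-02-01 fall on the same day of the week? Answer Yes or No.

Yes

From Aug 31, 2080 to Feb 1, 2081 is 154 days.
154 mod 7 = 0, so they are the same weekday.
(Aug 31, 2080 is a Saturday; Feb 1, 2081 is a Saturday.)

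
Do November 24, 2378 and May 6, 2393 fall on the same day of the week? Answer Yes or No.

No

From Nov 24, 2378 to May 6, 2393 is 5277 days.
5277 mod 7 = 6, so they are different weekdays.
(Nov 24, 2378 is a Friday; May 6, 2393 is a Thursday.)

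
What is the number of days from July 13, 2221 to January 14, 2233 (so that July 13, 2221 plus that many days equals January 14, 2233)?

Jul 13, 2221 → Jul 13, 2222: 365 days.
Jul 13, 2222 → Jul 13, 2223: 365 days.
Jul 13, 2223 → Jul 13, 2224: 366 days (Feb 29, 2224 is in that span).
Jul 13, 2224 → Jul 13, 2225: 365 days.
Jul 13, 2225 → Jul 13, 2226: 365 days.
Jul 13, 2226 → Jul 13, 2227: 365 days.
Jul 13, 2227 → Jul 13, 2228: 366 days (Feb 29, 2228 is in that span).
Jul 13, 2228 → Jul 13, 2229: 365 days.
Jul 13, 2229 → Jul 13, 2230: 365 days.
Jul 13, 2230 → Jul 13, 2231: 365 days.
Jul 13, 2231 → Jul 13, 2232: 366 days (Feb 29, 2232 is in that span).
Jul 13, 2232 → Aug 13, 2232: 31 days (July has 31).
Aug 13, 2232 → Sep 13, 2232: 31 days (August has 31).
Sep 13, 2232 → Oct 13, 2232: 30 days (September has 30).
Oct 13, 2232 → Nov 13, 2232: 31 days (October has 31).
Nov 13, 2232 → Dec 13, 2232: 30 days (November has 30).
Dec 13, 2232 → Jan 13, 2233: 31 days (December has 31).
Jan 13, 2233 → Jan 14, 2233: 1 days.
Total: 4203 days.

4203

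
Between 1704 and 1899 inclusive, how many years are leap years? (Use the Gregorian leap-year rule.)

48

Multiples of 4 in [1704,1899]: 49.
Of those, multiples of 100: 1 (not leap unless ÷400).
Multiples of 400: 0.
Leap years = 49 − 1 + 0 = 48.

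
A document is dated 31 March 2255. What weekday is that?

Saturday

Doomsday rule: the anchor day for the 2200s is Friday. For year 55: 55÷12 = 4 r 7, and 7÷4 = 1, so 4+7+1 = 12.
Friday + 12 ≡ Wednesday — that's 2255's doomsday.
In March the doomsday date is Mar 14.
Mar 31 is 17 days after Mar 14; 17 mod 7 = 3, so Wednesday + 3 = Saturday.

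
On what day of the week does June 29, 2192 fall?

Doomsday rule: the anchor day for the 2100s is Sunday. For year 92: 92÷12 = 7 r 8, and 8÷4 = 2, so 7+8+2 = 17.
Sunday + 17 ≡ Wednesday — that's 2192's doomsday.
In June the doomsday date is Jun 6.
Jun 29 is 23 days after Jun 6; 23 mod 7 = 2, so Wednesday + 2 = Friday.

Friday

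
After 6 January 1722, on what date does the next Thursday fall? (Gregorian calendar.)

January 8, 1722

Jan 6, 1722 is a Tuesday.
From Tuesday to the next Thursday is 2 days.
Jan 6, 1722 + 2 = Jan 8, 1722.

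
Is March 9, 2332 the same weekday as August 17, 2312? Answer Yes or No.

No

From Aug 17, 2312 to Mar 9, 2332 is 7144 days.
7144 mod 7 = 4, so they are different weekdays.
(Aug 17, 2312 is a Saturday; Mar 9, 2332 is a Wednesday.)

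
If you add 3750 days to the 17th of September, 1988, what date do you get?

+365 (one year) → Sep 17, 1989 (3385 left).
+365 (one year) → Sep 17, 1990 (3020 left).
+365 (one year) → Sep 17, 1991 (2655 left).
+366 (one year; includes Feb 29, 1992) → Sep 17, 1992 (2289 left).
+365 (one year) → Sep 17, 1993 (1924 left).
+365 (one year) → Sep 17, 1994 (1559 left).
+365 (one year) → Sep 17, 1995 (1194 left).
+366 (one year; includes Feb 29, 1996) → Sep 17, 1996 (828 left).
+365 (one year) → Sep 17, 1997 (463 left).
+365 (one year) → Sep 17, 1998 (98 left).
Sep has 30 days: +14 → Oct 1, 1998 (84 left).
Oct has 31 days: +31 → Nov 1, 1998 (53 left).
Nov has 30 days: +30 → Dec 1, 1998 (23 left).
+23 → Dec 24, 1998.

December 24, 1998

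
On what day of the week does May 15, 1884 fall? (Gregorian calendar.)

Doomsday rule: the anchor day for the 1800s is Friday. For year 84: 84÷12 = 7 r 0, and 0÷4 = 0, so 7+0+0 = 7.
Friday + 7 ≡ Friday — that's 1884's doomsday.
In May the doomsday date is May 9.
May 15 is 6 days after May 9; 6 mod 7 = 6, so Friday + 6 = Thursday.

Thursday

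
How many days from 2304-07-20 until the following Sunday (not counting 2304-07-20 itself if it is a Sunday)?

4

Jul 20, 2304 is a Wednesday.
From Wednesday to the next Sunday is 4 days.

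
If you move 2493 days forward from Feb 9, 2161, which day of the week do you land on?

First find the weekday of Feb 9, 2161. Doomsday rule: the anchor day for the 2100s is Sunday. For year 61: 61÷12 = 5 r 1, and 1÷4 = 0, so 5+1+0 = 6.
Sunday + 6 ≡ Saturday — that's 2161's doomsday.
In February the doomsday date is Feb 28 (2161 is not a leap year).
Feb 9 is 19 days before Feb 28; 19 mod 7 = 5, so Saturday − 5 = Monday.
2493 mod 7 = 1, so 2493 days after a Monday is Monday + 1 = Tuesday.

Tuesday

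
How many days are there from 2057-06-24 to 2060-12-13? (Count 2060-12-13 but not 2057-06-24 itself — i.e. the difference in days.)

Jun 24, 2057 → Jun 24, 2058: 365 days.
Jun 24, 2058 → Jun 24, 2059: 365 days.
Jun 24, 2059 → Jun 24, 2060: 366 days (Feb 29, 2060 is in that span).
Jun 24, 2060 → Jul 24, 2060: 30 days (June has 30).
Jul 24, 2060 → Aug 24, 2060: 31 days (July has 31).
Aug 24, 2060 → Sep 24, 2060: 31 days (August has 31).
Sep 24, 2060 → Oct 24, 2060: 30 days (September has 30).
Oct 24, 2060 → Nov 24, 2060: 31 days (October has 31).
Nov 24, 2060 → Dec 13, 2060: 19 days.
Total: 1268 days.

1268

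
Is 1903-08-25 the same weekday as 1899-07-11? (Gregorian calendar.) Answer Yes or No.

From Jul 11, 1899 to Aug 25, 1903 is 1505 days.
1505 mod 7 = 0, so they are the same weekday.
(Jul 11, 1899 is a Tuesday; Aug 25, 1903 is a Tuesday.)

Yes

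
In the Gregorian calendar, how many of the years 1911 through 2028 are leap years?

Multiples of 4 in [1911,2028]: 30.
Of those, multiples of 100: 1 (not leap unless ÷400).
Multiples of 400: 1.
Leap years = 30 − 1 + 1 = 30.

30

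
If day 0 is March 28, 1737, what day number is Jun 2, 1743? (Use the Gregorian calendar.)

2257

Mar 28, 1737 → Mar 28, 1738: 365 days.
Mar 28, 1738 → Mar 28, 1739: 365 days.
Mar 28, 1739 → Mar 28, 1740: 366 days (Feb 29, 1740 is in that span).
Mar 28, 1740 → Mar 28, 1741: 365 days.
Mar 28, 1741 → Mar 28, 1742: 365 days.
Mar 28, 1742 → Mar 28, 1743: 365 days.
Mar 28, 1743 → Apr 28, 1743: 31 days (March has 31).
Apr 28, 1743 → May 28, 1743: 30 days (April has 30).
May 28, 1743 → Jun 2, 1743: 5 days.
Total: 2257 days.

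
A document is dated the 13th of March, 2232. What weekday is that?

Tuesday

Doomsday rule: the anchor day for the 2200s is Friday. For year 32: 32÷12 = 2 r 8, and 8÷4 = 2, so 2+8+2 = 12.
Friday + 12 ≡ Wednesday — that's 2232's doomsday.
In March the doomsday date is Mar 14.
Mar 13 is 1 day before Mar 14; 1 mod 7 = 1, so Wednesday − 1 = Tuesday.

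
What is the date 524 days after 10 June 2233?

+365 (one year) → Jun 10, 2234 (159 left).
Jun has 30 days: +21 → Jul 1, 2234 (138 left).
Jul has 31 days: +31 → Aug 1, 2234 (107 left).
Aug has 31 days: +31 → Sep 1, 2234 (76 left).
Sep has 30 days: +30 → Oct 1, 2234 (46 left).
Oct has 31 days: +31 → Nov 1, 2234 (15 left).
+15 → Nov 16, 2234.

November 16, 2234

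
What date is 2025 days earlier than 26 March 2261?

September 9, 2255

−365 (one year) → Mar 26, 2260 (1660 left).
−366 (one year; includes Feb 29, 2260) → Mar 26, 2259 (1294 left).
−365 (one year) → Mar 26, 2258 (929 left).
−365 (one year) → Mar 26, 2257 (564 left).
−365 (one year) → Mar 26, 2256 (199 left).
−26 → Feb 29, 2256 (end of Feb, 29 days; 173 left).
−29 → Jan 31, 2256 (end of Jan, 31 days; 144 left).
−31 → Dec 31, 2255 (end of Dec, 31 days; 113 left).
−31 → Nov 30, 2255 (end of Nov, 30 days; 82 left).
−30 → Oct 31, 2255 (end of Oct, 31 days; 52 left).
−31 → Sep 30, 2255 (end of Sep, 30 days; 21 left).
−21 → Sep 9, 2255.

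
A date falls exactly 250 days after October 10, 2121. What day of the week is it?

Wednesday

Oct 10, 2121 is a Friday.
250 mod 7 = 5, so 250 days after a Friday is Friday + 5 = Wednesday.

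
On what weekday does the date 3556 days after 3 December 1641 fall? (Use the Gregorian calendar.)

First find the weekday of Dec 3, 1641. Doomsday rule: the anchor day for the 1600s is Tuesday. For year 41: 41÷12 = 3 r 5, and 5÷4 = 1, so 3+5+1 = 9.
Tuesday + 9 ≡ Thursday — that's 1641's doomsday.
In December the doomsday date is Dec 12.
Dec 3 is 9 days before Dec 12; 9 mod 7 = 2, so Thursday − 2 = Tuesday.
3556 mod 7 = 0, so 3556 days after a Tuesday is Tuesday + 0 = Tuesday.

Tuesday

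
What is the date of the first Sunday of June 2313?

June 1, 2313

June 1, 2313 is a Sunday.
The first Sunday is therefore June 1 (same day).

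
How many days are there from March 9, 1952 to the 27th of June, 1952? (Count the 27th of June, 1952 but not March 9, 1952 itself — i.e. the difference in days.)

110

Mar 9, 1952 → Apr 9, 1952: 31 days (March has 31).
Apr 9, 1952 → May 9, 1952: 30 days (April has 30).
May 9, 1952 → Jun 9, 1952: 31 days (May has 31).
Jun 9, 1952 → Jun 27, 1952: 18 days.
Total: 110 days.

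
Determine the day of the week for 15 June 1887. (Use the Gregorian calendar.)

Doomsday rule: the anchor day for the 1800s is Friday. For year 87: 87÷12 = 7 r 3, and 3÷4 = 0, so 7+3+0 = 10.
Friday + 10 ≡ Monday — that's 1887's doomsday.
In June the doomsday date is Jun 6.
Jun 15 is 9 days after Jun 6; 9 mod 7 = 2, so Monday + 2 = Wednesday.

Wednesday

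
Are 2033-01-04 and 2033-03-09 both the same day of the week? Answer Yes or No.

No

From Jan 4, 2033 to Mar 9, 2033 is 64 days.
64 mod 7 = 1, so they are different weekdays.
(Jan 4, 2033 is a Tuesday; Mar 9, 2033 is a Wednesday.)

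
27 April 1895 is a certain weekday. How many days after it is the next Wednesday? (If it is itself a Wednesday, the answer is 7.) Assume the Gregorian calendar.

4

Apr 27, 1895 is a Saturday.
From Saturday to the next Wednesday is 4 days.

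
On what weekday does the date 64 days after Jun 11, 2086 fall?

Wednesday

First find the weekday of Jun 11, 2086. Doomsday rule: the anchor day for the 2000s is Tuesday. For year 86: 86÷12 = 7 r 2, and 2÷4 = 0, so 7+2+0 = 9.
Tuesday + 9 ≡ Thursday — that's 2086's doomsday.
In June the doomsday date is Jun 6.
Jun 11 is 5 days after Jun 6; 5 mod 7 = 5, so Thursday + 5 = Tuesday.
64 mod 7 = 1, so 64 days after a Tuesday is Tuesday + 1 = Wednesday.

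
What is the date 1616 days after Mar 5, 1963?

August 7, 1967

+366 (one year; includes Feb 29, 1964) → Mar 5, 1964 (1250 left).
+365 (one year) → Mar 5, 1965 (885 left).
+365 (one year) → Mar 5, 1966 (520 left).
+365 (one year) → Mar 5, 1967 (155 left).
Mar has 31 days: +27 → Apr 1, 1967 (128 left).
Apr has 30 days: +30 → May 1, 1967 (98 left).
May has 31 days: +31 → Jun 1, 1967 (67 left).
Jun has 30 days: +30 → Jul 1, 1967 (37 left).
Jul has 31 days: +31 → Aug 1, 1967 (6 left).
+6 → Aug 7, 1967.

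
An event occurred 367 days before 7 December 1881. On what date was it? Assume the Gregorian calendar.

December 5, 1880

−7 → Nov 30, 1881 (end of Nov, 30 days; 360 left).
−30 → Oct 31, 1881 (end of Oct, 31 days; 330 left).
−31 → Sep 30, 1881 (end of Sep, 30 days; 299 left).
−30 → Aug 31, 1881 (end of Aug, 31 days; 269 left).
−31 → Jul 31, 1881 (end of Jul, 31 days; 238 left).
−31 → Jun 30, 1881 (end of Jun, 30 days; 207 left).
−30 → May 31, 1881 (end of May, 31 days; 177 left).
−31 → Apr 30, 1881 (end of Apr, 30 days; 146 left).
−30 → Mar 31, 1881 (end of Mar, 31 days; 116 left).
−31 → Feb 28, 1881 (end of Feb, 28 days; 85 left).
−28 → Jan 31, 1881 (end of Jan, 31 days; 57 left).
−31 → Dec 31, 1880 (end of Dec, 31 days; 26 left).
−26 → Dec 5, 1880.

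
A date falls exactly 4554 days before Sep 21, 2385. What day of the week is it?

Tuesday

First find the weekday of Sep 21, 2385. Doomsday rule: the anchor day for the 2300s is Wednesday. For year 85: 85÷12 = 7 r 1, and 1÷4 = 0, so 7+1+0 = 8.
Wednesday + 8 ≡ Thursday — that's 2385's doomsday.
In September the doomsday date is Sep 5.
Sep 21 is 16 days after Sep 5; 16 mod 7 = 2, so Thursday + 2 = Saturday.
4554 mod 7 = 4, so 4554 days before a Saturday is Saturday − 4 = Tuesday.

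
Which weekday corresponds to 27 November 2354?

Saturday

Doomsday rule: the anchor day for the 2300s is Wednesday. For year 54: 54÷12 = 4 r 6, and 6÷4 = 1, so 4+6+1 = 11.
Wednesday + 11 ≡ Sunday — that's 2354's doomsday.
In November the doomsday date is Nov 7.
Nov 27 is 20 days after Nov 7; 20 mod 7 = 6, so Sunday + 6 = Saturday.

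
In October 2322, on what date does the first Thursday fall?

October 5, 2322

October 1, 2322 is a Sunday.
The first Thursday is therefore October 5 (4 days later).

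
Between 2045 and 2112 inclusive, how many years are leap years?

Multiples of 4 in [2045,2112]: 17.
Of those, multiples of 100: 1 (not leap unless ÷400).
Multiples of 400: 0.
Leap years = 17 − 1 + 0 = 16.

16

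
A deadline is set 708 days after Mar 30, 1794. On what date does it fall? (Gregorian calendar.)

+365 (one year) → Mar 30, 1795 (343 left).
Mar has 31 days: +2 → Apr 1, 1795 (341 left).
Apr has 30 days: +30 → May 1, 1795 (311 left).
May has 31 days: +31 → Jun 1, 1795 (280 left).
Jun has 30 days: +30 → Jul 1, 1795 (250 left).
Jul has 31 days: +31 → Aug 1, 1795 (219 left).
Aug has 31 days: +31 → Sep 1, 1795 (188 left).
Sep has 30 days: +30 → Oct 1, 1795 (158 left).
Oct has 31 days: +31 → Nov 1, 1795 (127 left).
Nov has 30 days: +30 → Dec 1, 1795 (97 left).
Dec has 31 days: +31 → Jan 1, 1796 (66 left).
Jan has 31 days: +31 → Feb 1, 1796 (35 left).
Feb has 29 days: +29 → Mar 1, 1796 (6 left).
+6 → Mar 7, 1796.

March 7, 1796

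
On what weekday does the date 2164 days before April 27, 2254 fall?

Wednesday

First find the weekday of Apr 27, 2254. Doomsday rule: the anchor day for the 2200s is Friday. For year 54: 54÷12 = 4 r 6, and 6÷4 = 1, so 4+6+1 = 11.
Friday + 11 ≡ Tuesday — that's 2254's doomsday.
In April the doomsday date is Apr 4.
Apr 27 is 23 days after Apr 4; 23 mod 7 = 2, so Tuesday + 2 = Thursday.
2164 mod 7 = 1, so 2164 days before a Thursday is Thursday − 1 = Wednesday.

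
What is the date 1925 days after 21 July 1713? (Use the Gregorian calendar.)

+365 (one year) → Jul 21, 1714 (1560 left).
+365 (one year) → Jul 21, 1715 (1195 left).
+366 (one year; includes Feb 29, 1716) → Jul 21, 1716 (829 left).
+365 (one year) → Jul 21, 1717 (464 left).
+365 (one year) → Jul 21, 1718 (99 left).
Jul has 31 days: +11 → Aug 1, 1718 (88 left).
Aug has 31 days: +31 → Sep 1, 1718 (57 left).
Sep has 30 days: +30 → Oct 1, 1718 (27 left).
+27 → Oct 28, 1718.

October 28, 1718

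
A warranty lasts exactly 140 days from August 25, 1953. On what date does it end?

Aug has 31 days: +7 → Sep 1, 1953 (133 left).
Sep has 30 days: +30 → Oct 1, 1953 (103 left).
Oct has 31 days: +31 → Nov 1, 1953 (72 left).
Nov has 30 days: +30 → Dec 1, 1953 (42 left).
Dec has 31 days: +31 → Jan 1, 1954 (11 left).
+11 → Jan 12, 1954.

January 12, 1954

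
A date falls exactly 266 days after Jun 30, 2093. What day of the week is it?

Tuesday

First find the weekday of Jun 30, 2093. Doomsday rule: the anchor day for the 2000s is Tuesday. For year 93: 93÷12 = 7 r 9, and 9÷4 = 2, so 7+9+2 = 18.
Tuesday + 18 ≡ Saturday — that's 2093's doomsday.
In June the doomsday date is Jun 6.
Jun 30 is 24 days after Jun 6; 24 mod 7 = 3, so Saturday + 3 = Tuesday.
266 mod 7 = 0, so 266 days after a Tuesday is Tuesday + 0 = Tuesday.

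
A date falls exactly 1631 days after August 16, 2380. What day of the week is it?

Saturday

First find the weekday of Aug 16, 2380. Doomsday rule: the anchor day for the 2300s is Wednesday. For year 80: 80÷12 = 6 r 8, and 8÷4 = 2, so 6+8+2 = 16.
Wednesday + 16 ≡ Friday — that's 2380's doomsday.
In August the doomsday date is Aug 8.
Aug 16 is 8 days after Aug 8; 8 mod 7 = 1, so Friday + 1 = Saturday.
1631 mod 7 = 0, so 1631 days after a Saturday is Saturday + 0 = Saturday.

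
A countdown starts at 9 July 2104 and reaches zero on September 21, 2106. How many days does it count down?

Jul 9, 2104 → Jul 9, 2105: 365 days.
Jul 9, 2105 → Jul 9, 2106: 365 days.
Jul 9, 2106 → Aug 9, 2106: 31 days (July has 31).
Aug 9, 2106 → Sep 9, 2106: 31 days (August has 31).
Sep 9, 2106 → Sep 21, 2106: 12 days.
Total: 804 days.

804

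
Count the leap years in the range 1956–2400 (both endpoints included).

Multiples of 4 in [1956,2400]: 112.
Of those, multiples of 100: 5 (not leap unless ÷400).
Multiples of 400: 2.
Leap years = 112 − 5 + 2 = 109.

109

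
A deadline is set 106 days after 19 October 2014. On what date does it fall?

February 2, 2015

Oct has 31 days: +13 → Nov 1, 2014 (93 left).
Nov has 30 days: +30 → Dec 1, 2014 (63 left).
Dec has 31 days: +31 → Jan 1, 2015 (32 left).
Jan has 31 days: +31 → Feb 1, 2015 (1 left).
+1 → Feb 2, 2015.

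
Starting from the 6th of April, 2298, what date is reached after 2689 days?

August 17, 2305

+365 (one year) → Apr 6, 2299 (2324 left).
+365 (one year) → Apr 6, 2300 (1959 left).
+365 (one year) → Apr 6, 2301 (1594 left).
+365 (one year) → Apr 6, 2302 (1229 left).
+365 (one year) → Apr 6, 2303 (864 left).
+366 (one year; includes Feb 29, 2304) → Apr 6, 2304 (498 left).
+365 (one year) → Apr 6, 2305 (133 left).
Apr has 30 days: +25 → May 1, 2305 (108 left).
May has 31 days: +31 → Jun 1, 2305 (77 left).
Jun has 30 days: +30 → Jul 1, 2305 (47 left).
Jul has 31 days: +31 → Aug 1, 2305 (16 left).
+16 → Aug 17, 2305.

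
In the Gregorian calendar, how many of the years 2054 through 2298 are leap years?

Multiples of 4 in [2054,2298]: 61.
Of those, multiples of 100: 2 (not leap unless ÷400).
Multiples of 400: 0.
Leap years = 61 − 2 + 0 = 59.

59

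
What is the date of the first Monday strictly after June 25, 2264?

June 27, 2264

Jun 25, 2264 is a Saturday.
From Saturday to the next Monday is 2 days.
Jun 25, 2264 + 2 = Jun 27, 2264.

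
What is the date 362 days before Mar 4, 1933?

March 7, 1932

−4 → Feb 28, 1933 (end of Feb, 28 days; 358 left).
−28 → Jan 31, 1933 (end of Jan, 31 days; 330 left).
−31 → Dec 31, 1932 (end of Dec, 31 days; 299 left).
−31 → Nov 30, 1932 (end of Nov, 30 days; 268 left).
−30 → Oct 31, 1932 (end of Oct, 31 days; 238 left).
−31 → Sep 30, 1932 (end of Sep, 30 days; 207 left).
−30 → Aug 31, 1932 (end of Aug, 31 days; 177 left).
−31 → Jul 31, 1932 (end of Jul, 31 days; 146 left).
−31 → Jun 30, 1932 (end of Jun, 30 days; 115 left).
−30 → May 31, 1932 (end of May, 31 days; 85 left).
−31 → Apr 30, 1932 (end of Apr, 30 days; 54 left).
−30 → Mar 31, 1932 (end of Mar, 31 days; 24 left).
−24 → Mar 7, 1932.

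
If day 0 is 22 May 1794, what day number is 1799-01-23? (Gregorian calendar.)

May 22, 1794 → May 22, 1795: 365 days.
May 22, 1795 → May 22, 1796: 366 days (Feb 29, 1796 is in that span).
May 22, 1796 → May 22, 1797: 365 days.
May 22, 1797 → May 22, 1798: 365 days.
May 22, 1798 → Jun 22, 1798: 31 days (May has 31).
Jun 22, 1798 → Jul 22, 1798: 30 days (June has 30).
Jul 22, 1798 → Aug 22, 1798: 31 days (July has 31).
Aug 22, 1798 → Sep 22, 1798: 31 days (August has 31).
Sep 22, 1798 → Oct 22, 1798: 30 days (September has 30).
Oct 22, 1798 → Nov 22, 1798: 31 days (October has 31).
Nov 22, 1798 → Dec 22, 1798: 30 days (November has 30).
Dec 22, 1798 → Jan 22, 1799: 31 days (December has 31).
Jan 22, 1799 → Jan 23, 1799: 1 days.
Total: 1707 days.

1707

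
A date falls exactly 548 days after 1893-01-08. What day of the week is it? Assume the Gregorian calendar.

First find the weekday of Jan 8, 1893. Doomsday rule: the anchor day for the 1800s is Friday. For year 93: 93÷12 = 7 r 9, and 9÷4 = 2, so 7+9+2 = 18.
Friday + 18 ≡ Tuesday — that's 1893's doomsday.
In January the doomsday date is Jan 3 (1893 is not a leap year).
Jan 8 is 5 days after Jan 3; 5 mod 7 = 5, so Tuesday + 5 = Sunday.
548 mod 7 = 2, so 548 days after a Sunday is Sunday + 2 = Tuesday.

Tuesday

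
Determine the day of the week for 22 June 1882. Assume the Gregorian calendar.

Doomsday rule: the anchor day for the 1800s is Friday. For year 82: 82÷12 = 6 r 10, and 10÷4 = 2, so 6+10+2 = 18.
Friday + 18 ≡ Tuesday — that's 1882's doomsday.
In June the doomsday date is Jun 6.
Jun 22 is 16 days after Jun 6; 16 mod 7 = 2, so Tuesday + 2 = Thursday.

Thursday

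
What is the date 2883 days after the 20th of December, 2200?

November 11, 2208

+365 (one year) → Dec 20, 2201 (2518 left).
+365 (one year) → Dec 20, 2202 (2153 left).
+365 (one year) → Dec 20, 2203 (1788 left).
+366 (one year; includes Feb 29, 2204) → Dec 20, 2204 (1422 left).
+365 (one year) → Dec 20, 2205 (1057 left).
+365 (one year) → Dec 20, 2206 (692 left).
+365 (one year) → Dec 20, 2207 (327 left).
Dec has 31 days: +12 → Jan 1, 2208 (315 left).
Jan has 31 days: +31 → Feb 1, 2208 (284 left).
Feb has 29 days: +29 → Mar 1, 2208 (255 left).
Mar has 31 days: +31 → Apr 1, 2208 (224 left).
Apr has 30 days: +30 → May 1, 2208 (194 left).
May has 31 days: +31 → Jun 1, 2208 (163 left).
Jun has 30 days: +30 → Jul 1, 2208 (133 left).
Jul has 31 days: +31 → Aug 1, 2208 (102 left).
Aug has 31 days: +31 → Sep 1, 2208 (71 left).
Sep has 30 days: +30 → Oct 1, 2208 (41 left).
Oct has 31 days: +31 → Nov 1, 2208 (10 left).
+10 → Nov 11, 2208.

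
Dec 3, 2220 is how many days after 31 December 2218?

Dec 31, 2218 → Dec 31, 2219: 365 days.
Dec 31, 2219 → Jan 31, 2220: 31 days (December has 31).
Jan 31, 2220 → Feb 29, 2220: 29 days (January has 31).
Feb 29, 2220 → Mar 29, 2220: 29 days (February has 29).
Mar 29, 2220 → Apr 29, 2220: 31 days (March has 31).
Apr 29, 2220 → May 29, 2220: 30 days (April has 30).
May 29, 2220 → Jun 29, 2220: 31 days (May has 31).
Jun 29, 2220 → Jul 29, 2220: 30 days (June has 30).
Jul 29, 2220 → Aug 29, 2220: 31 days (July has 31).
Aug 29, 2220 → Sep 29, 2220: 31 days (August has 31).
Sep 29, 2220 → Oct 29, 2220: 30 days (September has 30).
Oct 29, 2220 → Nov 29, 2220: 31 days (October has 31).
Nov 29, 2220 → Dec 3, 2220: 4 days.
Total: 703 days.

703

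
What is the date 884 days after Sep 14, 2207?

February 14, 2210

+366 (one year; includes Feb 29, 2208) → Sep 14, 2208 (518 left).
+365 (one year) → Sep 14, 2209 (153 left).
Sep has 30 days: +17 → Oct 1, 2209 (136 left).
Oct has 31 days: +31 → Nov 1, 2209 (105 left).
Nov has 30 days: +30 → Dec 1, 2209 (75 left).
Dec has 31 days: +31 → Jan 1, 2210 (44 left).
Jan has 31 days: +31 → Feb 1, 2210 (13 left).
+13 → Feb 14, 2210.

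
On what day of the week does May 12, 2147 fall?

Doomsday rule: the anchor day for the 2100s is Sunday. For year 47: 47÷12 = 3 r 11, and 11÷4 = 2, so 3+11+2 = 16.
Sunday + 16 ≡ Tuesday — that's 2147's doomsday.
In May the doomsday date is May 9.
May 12 is 3 days after May 9; 3 mod 7 = 3, so Tuesday + 3 = Friday.

Friday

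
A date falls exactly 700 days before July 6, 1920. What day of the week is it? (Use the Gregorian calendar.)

First find the weekday of Jul 6, 1920. Doomsday rule: the anchor day for the 1900s is Wednesday. For year 20: 20÷12 = 1 r 8, and 8÷4 = 2, so 1+8+2 = 11.
Wednesday + 11 ≡ Sunday — that's 1920's doomsday.
In July the doomsday date is Jul 11.
Jul 6 is 5 days before Jul 11; 5 mod 7 = 5, so Sunday − 5 = Tuesday.
700 mod 7 = 0, so 700 days before a Tuesday is Tuesday − 0 = Tuesday.

Tuesday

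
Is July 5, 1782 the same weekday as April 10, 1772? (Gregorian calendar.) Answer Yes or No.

Yes

From Apr 10, 1772 to Jul 5, 1782 is 3738 days.
3738 mod 7 = 0, so they are the same weekday.
(Apr 10, 1772 is a Friday; Jul 5, 1782 is a Friday.)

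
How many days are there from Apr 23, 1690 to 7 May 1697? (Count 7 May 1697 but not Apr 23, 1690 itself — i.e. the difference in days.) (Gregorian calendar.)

2571

Apr 23, 1690 → Apr 23, 1691: 365 days.
Apr 23, 1691 → Apr 23, 1692: 366 days (Feb 29, 1692 is in that span).
Apr 23, 1692 → Apr 23, 1693: 365 days.
Apr 23, 1693 → Apr 23, 1694: 365 days.
Apr 23, 1694 → Apr 23, 1695: 365 days.
Apr 23, 1695 → Apr 23, 1696: 366 days (Feb 29, 1696 is in that span).
Apr 23, 1696 → May 23, 1696: 30 days (April has 30).
May 23, 1696 → Jun 23, 1696: 31 days (May has 31).
Jun 23, 1696 → Jul 23, 1696: 30 days (June has 30).
Jul 23, 1696 → Aug 23, 1696: 31 days (July has 31).
Aug 23, 1696 → Sep 23, 1696: 31 days (August has 31).
Sep 23, 1696 → Oct 23, 1696: 30 days (September has 30).
Oct 23, 1696 → Nov 23, 1696: 31 days (October has 31).
Nov 23, 1696 → Dec 23, 1696: 30 days (November has 30).
Dec 23, 1696 → Jan 23, 1697: 31 days (December has 31).
Jan 23, 1697 → Feb 23, 1697: 31 days (January has 31).
Feb 23, 1697 → Mar 23, 1697: 28 days (February has 28).
Mar 23, 1697 → Apr 23, 1697: 31 days (March has 31).
Apr 23, 1697 → May 7, 1697: 14 days.
Total: 2571 days.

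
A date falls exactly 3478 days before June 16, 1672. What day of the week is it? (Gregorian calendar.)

Friday

First find the weekday of Jun 16, 1672. Doomsday rule: the anchor day for the 1600s is Tuesday. For year 72: 72÷12 = 6 r 0, and 0÷4 = 0, so 6+0+0 = 6.
Tuesday + 6 ≡ Monday — that's 1672's doomsday.
In June the doomsday date is Jun 6.
Jun 16 is 10 days after Jun 6; 10 mod 7 = 3, so Monday + 3 = Thursday.
3478 mod 7 = 6, so 3478 days before a Thursday is Thursday − 6 = Friday.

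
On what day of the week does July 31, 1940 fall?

Wednesday

Doomsday rule: the anchor day for the 1900s is Wednesday. For year 40: 40÷12 = 3 r 4, and 4÷4 = 1, so 3+4+1 = 8.
Wednesday + 8 ≡ Thursday — that's 1940's doomsday.
In July the doomsday date is Jul 11.
Jul 31 is 20 days after Jul 11; 20 mod 7 = 6, so Thursday + 6 = Wednesday.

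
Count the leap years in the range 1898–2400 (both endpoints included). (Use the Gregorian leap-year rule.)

122

Multiples of 4 in [1898,2400]: 126.
Of those, multiples of 100: 6 (not leap unless ÷400).
Multiples of 400: 2.
Leap years = 126 − 6 + 2 = 122.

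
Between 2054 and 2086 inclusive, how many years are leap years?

8

Multiples of 4 in [2054,2086]: 8.
Of those, multiples of 100: 0 (not leap unless ÷400).
Multiples of 400: 0.
Leap years = 8 − 0 + 0 = 8.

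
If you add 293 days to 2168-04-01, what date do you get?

Apr has 30 days: +30 → May 1, 2168 (263 left).
May has 31 days: +31 → Jun 1, 2168 (232 left).
Jun has 30 days: +30 → Jul 1, 2168 (202 left).
Jul has 31 days: +31 → Aug 1, 2168 (171 left).
Aug has 31 days: +31 → Sep 1, 2168 (140 left).
Sep has 30 days: +30 → Oct 1, 2168 (110 left).
Oct has 31 days: +31 → Nov 1, 2168 (79 left).
Nov has 30 days: +30 → Dec 1, 2168 (49 left).
Dec has 31 days: +31 → Jan 1, 2169 (18 left).
+18 → Jan 19, 2169.

January 19, 2169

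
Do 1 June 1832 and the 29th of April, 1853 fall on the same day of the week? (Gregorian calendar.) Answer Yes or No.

Yes

From Jun 1, 1832 to Apr 29, 1853 is 7637 days.
7637 mod 7 = 0, so they are the same weekday.
(Jun 1, 1832 is a Friday; Apr 29, 1853 is a Friday.)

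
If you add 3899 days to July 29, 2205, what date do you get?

April 1, 2216

+365 (one year) → Jul 29, 2206 (3534 left).
+365 (one year) → Jul 29, 2207 (3169 left).
+366 (one year; includes Feb 29, 2208) → Jul 29, 2208 (2803 left).
+365 (one year) → Jul 29, 2209 (2438 left).
+365 (one year) → Jul 29, 2210 (2073 left).
+365 (one year) → Jul 29, 2211 (1708 left).
+366 (one year; includes Feb 29, 2212) → Jul 29, 2212 (1342 left).
+365 (one year) → Jul 29, 2213 (977 left).
+365 (one year) → Jul 29, 2214 (612 left).
+365 (one year) → Jul 29, 2215 (247 left).
Jul has 31 days: +3 → Aug 1, 2215 (244 left).
Aug has 31 days: +31 → Sep 1, 2215 (213 left).
Sep has 30 days: +30 → Oct 1, 2215 (183 left).
Oct has 31 days: +31 → Nov 1, 2215 (152 left).
Nov has 30 days: +30 → Dec 1, 2215 (122 left).
Dec has 31 days: +31 → Jan 1, 2216 (91 left).
Jan has 31 days: +31 → Feb 1, 2216 (60 left).
Feb has 29 days: +29 → Mar 1, 2216 (31 left).
Mar has 31 days: +31 → Apr 1, 2216 (0 left).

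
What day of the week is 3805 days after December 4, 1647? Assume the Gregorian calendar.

Sunday

First find the weekday of Dec 4, 1647. Doomsday rule: the anchor day for the 1600s is Tuesday. For year 47: 47÷12 = 3 r 11, and 11÷4 = 2, so 3+11+2 = 16.
Tuesday + 16 ≡ Thursday — that's 1647's doomsday.
In December the doomsday date is Dec 12.
Dec 4 is 8 days before Dec 12; 8 mod 7 = 1, so Thursday − 1 = Wednesday.
3805 mod 7 = 4, so 3805 days after a Wednesday is Wednesday + 4 = Sunday.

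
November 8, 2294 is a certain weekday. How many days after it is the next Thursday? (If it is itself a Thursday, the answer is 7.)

7

Nov 8, 2294 is a Thursday.
From Thursday to the next Thursday is 7 days.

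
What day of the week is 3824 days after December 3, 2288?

Dec 3, 2288 is a Monday.
3824 mod 7 = 2, so 3824 days after a Monday is Monday + 2 = Wednesday.

Wednesday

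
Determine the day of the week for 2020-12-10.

Doomsday rule: the anchor day for the 2000s is Tuesday. For year 20: 20÷12 = 1 r 8, and 8÷4 = 2, so 1+8+2 = 11.
Tuesday + 11 ≡ Saturday — that's 2020's doomsday.
In December the doomsday date is Dec 12.
Dec 10 is 2 days before Dec 12; 2 mod 7 = 2, so Saturday − 2 = Thursday.

Thursday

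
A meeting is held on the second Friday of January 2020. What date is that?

January 1, 2020 is a Wednesday.
The first Friday is therefore January 3 (2 days later).
The second Friday is 3 + 1×7 = January 10.

January 10, 2020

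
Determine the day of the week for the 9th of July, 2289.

Tuesday

Doomsday rule: the anchor day for the 2200s is Friday. For year 89: 89÷12 = 7 r 5, and 5÷4 = 1, so 7+5+1 = 13.
Friday + 13 ≡ Thursday — that's 2289's doomsday.
In July the doomsday date is Jul 11.
Jul 9 is 2 days before Jul 11; 2 mod 7 = 2, so Thursday − 2 = Tuesday.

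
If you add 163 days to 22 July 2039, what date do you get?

January 1, 2040

Jul has 31 days: +10 → Aug 1, 2039 (153 left).
Aug has 31 days: +31 → Sep 1, 2039 (122 left).
Sep has 30 days: +30 → Oct 1, 2039 (92 left).
Oct has 31 days: +31 → Nov 1, 2039 (61 left).
Nov has 30 days: +30 → Dec 1, 2039 (31 left).
Dec has 31 days: +31 → Jan 1, 2040 (0 left).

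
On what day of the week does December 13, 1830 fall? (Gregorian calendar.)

Doomsday rule: the anchor day for the 1800s is Friday. For year 30: 30÷12 = 2 r 6, and 6÷4 = 1, so 2+6+1 = 9.
Friday + 9 ≡ Sunday — that's 1830's doomsday.
In December the doomsday date is Dec 12.
Dec 13 is 1 day after Dec 12; 1 mod 7 = 1, so Sunday + 1 = Monday.

Monday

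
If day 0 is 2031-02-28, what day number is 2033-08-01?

885

Feb 28, 2031 → Feb 28, 2032: 365 days.
Feb 28, 2032 → Feb 28, 2033: 366 days (Feb 29, 2032 is in that span).
Feb 28, 2033 → Mar 28, 2033: 28 days (February has 28).
Mar 28, 2033 → Apr 28, 2033: 31 days (March has 31).
Apr 28, 2033 → May 28, 2033: 30 days (April has 30).
May 28, 2033 → Jun 28, 2033: 31 days (May has 31).
Jun 28, 2033 → Jul 28, 2033: 30 days (June has 30).
Jul 28, 2033 → Aug 1, 2033: 4 days.
Total: 885 days.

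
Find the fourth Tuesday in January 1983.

January 1, 1983 is a Saturday.
The first Tuesday is therefore January 4 (3 days later).
The fourth Tuesday is 4 + 3×7 = January 25.

January 25, 1983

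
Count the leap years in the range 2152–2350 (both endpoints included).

48

Multiples of 4 in [2152,2350]: 50.
Of those, multiples of 100: 2 (not leap unless ÷400).
Multiples of 400: 0.
Leap years = 50 − 2 + 0 = 48.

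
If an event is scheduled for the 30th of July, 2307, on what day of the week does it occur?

Doomsday rule: the anchor day for the 2300s is Wednesday. For year 07: 7÷12 = 0 r 7, and 7÷4 = 1, so 0+7+1 = 8.
Wednesday + 8 ≡ Thursday — that's 2307's doomsday.
In July the doomsday date is Jul 11.
Jul 30 is 19 days after Jul 11; 19 mod 7 = 5, so Thursday + 5 = Tuesday.

Tuesday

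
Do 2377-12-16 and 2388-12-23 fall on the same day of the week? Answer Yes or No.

From Dec 16, 2377 to Dec 23, 2388 is 4025 days.
4025 mod 7 = 0, so they are the same weekday.
(Dec 16, 2377 is a Friday; Dec 23, 2388 is a Friday.)

Yes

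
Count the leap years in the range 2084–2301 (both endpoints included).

52

Multiples of 4 in [2084,2301]: 55.
Of those, multiples of 100: 3 (not leap unless ÷400).
Multiples of 400: 0.
Leap years = 55 − 3 + 0 = 52.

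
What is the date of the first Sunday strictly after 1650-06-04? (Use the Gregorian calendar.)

June 5, 1650

Jun 4, 1650 is a Saturday.
From Saturday to the next Sunday is 1 day.
Jun 4, 1650 + 1 = Jun 5, 1650.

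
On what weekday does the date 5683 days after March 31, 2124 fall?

Thursday

Mar 31, 2124 is a Friday.
5683 mod 7 = 6, so 5683 days after a Friday is Friday + 6 = Thursday.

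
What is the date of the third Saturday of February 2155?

February 1, 2155 is a Saturday.
The first Saturday is therefore February 1 (same day).
The third Saturday is 1 + 2×7 = February 15.

February 15, 2155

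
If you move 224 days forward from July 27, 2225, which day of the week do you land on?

First find the weekday of Jul 27, 2225. Doomsday rule: the anchor day for the 2200s is Friday. For year 25: 25÷12 = 2 r 1, and 1÷4 = 0, so 2+1+0 = 3.
Friday + 3 ≡ Monday — that's 2225's doomsday.
In July the doomsday date is Jul 11.
Jul 27 is 16 days after Jul 11; 16 mod 7 = 2, so Monday + 2 = Wednesday.
224 mod 7 = 0, so 224 days after a Wednesday is Wednesday + 0 = Wednesday.

Wednesday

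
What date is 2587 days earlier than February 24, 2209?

−366 (one year; includes Feb 29, 2208) → Feb 24, 2208 (2221 left).
−365 (one year) → Feb 24, 2207 (1856 left).
−365 (one year) → Feb 24, 2206 (1491 left).
−365 (one year) → Feb 24, 2205 (1126 left).
−366 (one year; includes Feb 29, 2204) → Feb 24, 2204 (760 left).
−365 (one year) → Feb 24, 2203 (395 left).
−24 → Jan 31, 2203 (end of Jan, 31 days; 371 left).
−31 → Dec 31, 2202 (end of Dec, 31 days; 340 left).
−31 → Nov 30, 2202 (end of Nov, 30 days; 309 left).
−30 → Oct 31, 2202 (end of Oct, 31 days; 279 left).
−31 → Sep 30, 2202 (end of Sep, 30 days; 248 left).
−30 → Aug 31, 2202 (end of Aug, 31 days; 218 left).
−31 → Jul 31, 2202 (end of Jul, 31 days; 187 left).
−31 → Jun 30, 2202 (end of Jun, 30 days; 156 left).
−30 → May 31, 2202 (end of May, 31 days; 126 left).
−31 → Apr 30, 2202 (end of Apr, 30 days; 95 left).
−30 → Mar 31, 2202 (end of Mar, 31 days; 65 left).
−31 → Feb 28, 2202 (end of Feb, 28 days; 34 left).
−28 → Jan 31, 2202 (end of Jan, 31 days; 6 left).
−6 → Jan 25, 2202.

January 25, 2202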